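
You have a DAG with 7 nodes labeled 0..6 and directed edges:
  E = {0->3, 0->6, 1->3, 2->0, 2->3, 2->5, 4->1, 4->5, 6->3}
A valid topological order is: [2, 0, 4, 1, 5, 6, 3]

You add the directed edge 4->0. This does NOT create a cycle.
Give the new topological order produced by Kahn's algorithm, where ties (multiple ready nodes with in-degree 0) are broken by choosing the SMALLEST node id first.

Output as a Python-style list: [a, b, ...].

Answer: [2, 4, 0, 1, 5, 6, 3]

Derivation:
Old toposort: [2, 0, 4, 1, 5, 6, 3]
Added edge: 4->0
Position of 4 (2) > position of 0 (1). Must reorder: 4 must now come before 0.
Run Kahn's algorithm (break ties by smallest node id):
  initial in-degrees: [2, 1, 0, 4, 0, 2, 1]
  ready (indeg=0): [2, 4]
  pop 2: indeg[0]->1; indeg[3]->3; indeg[5]->1 | ready=[4] | order so far=[2]
  pop 4: indeg[0]->0; indeg[1]->0; indeg[5]->0 | ready=[0, 1, 5] | order so far=[2, 4]
  pop 0: indeg[3]->2; indeg[6]->0 | ready=[1, 5, 6] | order so far=[2, 4, 0]
  pop 1: indeg[3]->1 | ready=[5, 6] | order so far=[2, 4, 0, 1]
  pop 5: no out-edges | ready=[6] | order so far=[2, 4, 0, 1, 5]
  pop 6: indeg[3]->0 | ready=[3] | order so far=[2, 4, 0, 1, 5, 6]
  pop 3: no out-edges | ready=[] | order so far=[2, 4, 0, 1, 5, 6, 3]
  Result: [2, 4, 0, 1, 5, 6, 3]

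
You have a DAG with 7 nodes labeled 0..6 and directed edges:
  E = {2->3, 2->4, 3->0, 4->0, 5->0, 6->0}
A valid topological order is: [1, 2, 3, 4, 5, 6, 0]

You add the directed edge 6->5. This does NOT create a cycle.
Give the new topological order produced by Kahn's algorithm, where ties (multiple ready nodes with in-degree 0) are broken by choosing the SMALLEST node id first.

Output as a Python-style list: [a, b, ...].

Old toposort: [1, 2, 3, 4, 5, 6, 0]
Added edge: 6->5
Position of 6 (5) > position of 5 (4). Must reorder: 6 must now come before 5.
Run Kahn's algorithm (break ties by smallest node id):
  initial in-degrees: [4, 0, 0, 1, 1, 1, 0]
  ready (indeg=0): [1, 2, 6]
  pop 1: no out-edges | ready=[2, 6] | order so far=[1]
  pop 2: indeg[3]->0; indeg[4]->0 | ready=[3, 4, 6] | order so far=[1, 2]
  pop 3: indeg[0]->3 | ready=[4, 6] | order so far=[1, 2, 3]
  pop 4: indeg[0]->2 | ready=[6] | order so far=[1, 2, 3, 4]
  pop 6: indeg[0]->1; indeg[5]->0 | ready=[5] | order so far=[1, 2, 3, 4, 6]
  pop 5: indeg[0]->0 | ready=[0] | order so far=[1, 2, 3, 4, 6, 5]
  pop 0: no out-edges | ready=[] | order so far=[1, 2, 3, 4, 6, 5, 0]
  Result: [1, 2, 3, 4, 6, 5, 0]

Answer: [1, 2, 3, 4, 6, 5, 0]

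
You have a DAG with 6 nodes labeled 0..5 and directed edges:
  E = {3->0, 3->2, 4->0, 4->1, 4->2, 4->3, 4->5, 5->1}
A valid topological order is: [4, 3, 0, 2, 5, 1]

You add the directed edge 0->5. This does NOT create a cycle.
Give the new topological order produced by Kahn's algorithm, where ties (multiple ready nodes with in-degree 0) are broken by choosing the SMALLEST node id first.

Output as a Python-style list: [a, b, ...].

Answer: [4, 3, 0, 2, 5, 1]

Derivation:
Old toposort: [4, 3, 0, 2, 5, 1]
Added edge: 0->5
Position of 0 (2) < position of 5 (4). Old order still valid.
Run Kahn's algorithm (break ties by smallest node id):
  initial in-degrees: [2, 2, 2, 1, 0, 2]
  ready (indeg=0): [4]
  pop 4: indeg[0]->1; indeg[1]->1; indeg[2]->1; indeg[3]->0; indeg[5]->1 | ready=[3] | order so far=[4]
  pop 3: indeg[0]->0; indeg[2]->0 | ready=[0, 2] | order so far=[4, 3]
  pop 0: indeg[5]->0 | ready=[2, 5] | order so far=[4, 3, 0]
  pop 2: no out-edges | ready=[5] | order so far=[4, 3, 0, 2]
  pop 5: indeg[1]->0 | ready=[1] | order so far=[4, 3, 0, 2, 5]
  pop 1: no out-edges | ready=[] | order so far=[4, 3, 0, 2, 5, 1]
  Result: [4, 3, 0, 2, 5, 1]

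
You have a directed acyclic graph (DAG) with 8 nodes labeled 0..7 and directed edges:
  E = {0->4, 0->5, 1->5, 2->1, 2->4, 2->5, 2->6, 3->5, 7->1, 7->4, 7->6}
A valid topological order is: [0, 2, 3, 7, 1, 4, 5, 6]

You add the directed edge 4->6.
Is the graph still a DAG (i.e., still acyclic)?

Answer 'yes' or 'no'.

Answer: yes

Derivation:
Given toposort: [0, 2, 3, 7, 1, 4, 5, 6]
Position of 4: index 5; position of 6: index 7
New edge 4->6: forward
Forward edge: respects the existing order. Still a DAG, same toposort still valid.
Still a DAG? yes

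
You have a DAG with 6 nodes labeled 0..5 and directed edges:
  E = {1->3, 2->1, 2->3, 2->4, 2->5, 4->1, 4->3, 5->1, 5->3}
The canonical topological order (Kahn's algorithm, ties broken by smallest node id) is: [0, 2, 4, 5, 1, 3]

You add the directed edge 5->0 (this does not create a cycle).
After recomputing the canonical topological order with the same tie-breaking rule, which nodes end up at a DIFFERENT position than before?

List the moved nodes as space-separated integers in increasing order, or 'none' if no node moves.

Answer: 0 2 4 5

Derivation:
Old toposort: [0, 2, 4, 5, 1, 3]
Added edge 5->0
Recompute Kahn (smallest-id tiebreak):
  initial in-degrees: [1, 3, 0, 4, 1, 1]
  ready (indeg=0): [2]
  pop 2: indeg[1]->2; indeg[3]->3; indeg[4]->0; indeg[5]->0 | ready=[4, 5] | order so far=[2]
  pop 4: indeg[1]->1; indeg[3]->2 | ready=[5] | order so far=[2, 4]
  pop 5: indeg[0]->0; indeg[1]->0; indeg[3]->1 | ready=[0, 1] | order so far=[2, 4, 5]
  pop 0: no out-edges | ready=[1] | order so far=[2, 4, 5, 0]
  pop 1: indeg[3]->0 | ready=[3] | order so far=[2, 4, 5, 0, 1]
  pop 3: no out-edges | ready=[] | order so far=[2, 4, 5, 0, 1, 3]
New canonical toposort: [2, 4, 5, 0, 1, 3]
Compare positions:
  Node 0: index 0 -> 3 (moved)
  Node 1: index 4 -> 4 (same)
  Node 2: index 1 -> 0 (moved)
  Node 3: index 5 -> 5 (same)
  Node 4: index 2 -> 1 (moved)
  Node 5: index 3 -> 2 (moved)
Nodes that changed position: 0 2 4 5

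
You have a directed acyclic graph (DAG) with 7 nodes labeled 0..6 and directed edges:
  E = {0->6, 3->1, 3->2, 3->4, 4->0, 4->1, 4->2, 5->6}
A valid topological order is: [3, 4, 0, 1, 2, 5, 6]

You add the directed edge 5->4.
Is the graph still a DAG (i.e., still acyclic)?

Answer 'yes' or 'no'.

Given toposort: [3, 4, 0, 1, 2, 5, 6]
Position of 5: index 5; position of 4: index 1
New edge 5->4: backward (u after v in old order)
Backward edge: old toposort is now invalid. Check if this creates a cycle.
Does 4 already reach 5? Reachable from 4: [0, 1, 2, 4, 6]. NO -> still a DAG (reorder needed).
Still a DAG? yes

Answer: yes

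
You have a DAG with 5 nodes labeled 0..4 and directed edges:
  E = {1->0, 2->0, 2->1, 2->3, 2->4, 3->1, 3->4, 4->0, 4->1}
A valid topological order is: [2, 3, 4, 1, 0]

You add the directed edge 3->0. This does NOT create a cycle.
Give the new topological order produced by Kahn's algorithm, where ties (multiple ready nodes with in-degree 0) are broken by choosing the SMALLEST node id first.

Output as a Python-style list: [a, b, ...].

Answer: [2, 3, 4, 1, 0]

Derivation:
Old toposort: [2, 3, 4, 1, 0]
Added edge: 3->0
Position of 3 (1) < position of 0 (4). Old order still valid.
Run Kahn's algorithm (break ties by smallest node id):
  initial in-degrees: [4, 3, 0, 1, 2]
  ready (indeg=0): [2]
  pop 2: indeg[0]->3; indeg[1]->2; indeg[3]->0; indeg[4]->1 | ready=[3] | order so far=[2]
  pop 3: indeg[0]->2; indeg[1]->1; indeg[4]->0 | ready=[4] | order so far=[2, 3]
  pop 4: indeg[0]->1; indeg[1]->0 | ready=[1] | order so far=[2, 3, 4]
  pop 1: indeg[0]->0 | ready=[0] | order so far=[2, 3, 4, 1]
  pop 0: no out-edges | ready=[] | order so far=[2, 3, 4, 1, 0]
  Result: [2, 3, 4, 1, 0]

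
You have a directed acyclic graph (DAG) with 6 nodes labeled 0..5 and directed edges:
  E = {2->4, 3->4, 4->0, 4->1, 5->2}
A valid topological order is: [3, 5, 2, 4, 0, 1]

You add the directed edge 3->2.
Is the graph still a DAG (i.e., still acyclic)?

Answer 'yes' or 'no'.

Answer: yes

Derivation:
Given toposort: [3, 5, 2, 4, 0, 1]
Position of 3: index 0; position of 2: index 2
New edge 3->2: forward
Forward edge: respects the existing order. Still a DAG, same toposort still valid.
Still a DAG? yes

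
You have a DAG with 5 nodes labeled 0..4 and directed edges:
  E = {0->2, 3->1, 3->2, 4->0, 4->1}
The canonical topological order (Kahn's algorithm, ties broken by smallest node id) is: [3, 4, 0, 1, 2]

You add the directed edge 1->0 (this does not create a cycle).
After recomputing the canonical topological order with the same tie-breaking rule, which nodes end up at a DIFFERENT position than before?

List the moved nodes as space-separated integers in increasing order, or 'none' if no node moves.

Answer: 0 1

Derivation:
Old toposort: [3, 4, 0, 1, 2]
Added edge 1->0
Recompute Kahn (smallest-id tiebreak):
  initial in-degrees: [2, 2, 2, 0, 0]
  ready (indeg=0): [3, 4]
  pop 3: indeg[1]->1; indeg[2]->1 | ready=[4] | order so far=[3]
  pop 4: indeg[0]->1; indeg[1]->0 | ready=[1] | order so far=[3, 4]
  pop 1: indeg[0]->0 | ready=[0] | order so far=[3, 4, 1]
  pop 0: indeg[2]->0 | ready=[2] | order so far=[3, 4, 1, 0]
  pop 2: no out-edges | ready=[] | order so far=[3, 4, 1, 0, 2]
New canonical toposort: [3, 4, 1, 0, 2]
Compare positions:
  Node 0: index 2 -> 3 (moved)
  Node 1: index 3 -> 2 (moved)
  Node 2: index 4 -> 4 (same)
  Node 3: index 0 -> 0 (same)
  Node 4: index 1 -> 1 (same)
Nodes that changed position: 0 1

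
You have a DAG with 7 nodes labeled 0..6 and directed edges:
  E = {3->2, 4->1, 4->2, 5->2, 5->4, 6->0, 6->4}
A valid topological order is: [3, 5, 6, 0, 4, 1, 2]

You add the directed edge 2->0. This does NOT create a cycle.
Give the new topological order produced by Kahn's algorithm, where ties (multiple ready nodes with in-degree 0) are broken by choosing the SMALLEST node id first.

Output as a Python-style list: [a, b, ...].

Old toposort: [3, 5, 6, 0, 4, 1, 2]
Added edge: 2->0
Position of 2 (6) > position of 0 (3). Must reorder: 2 must now come before 0.
Run Kahn's algorithm (break ties by smallest node id):
  initial in-degrees: [2, 1, 3, 0, 2, 0, 0]
  ready (indeg=0): [3, 5, 6]
  pop 3: indeg[2]->2 | ready=[5, 6] | order so far=[3]
  pop 5: indeg[2]->1; indeg[4]->1 | ready=[6] | order so far=[3, 5]
  pop 6: indeg[0]->1; indeg[4]->0 | ready=[4] | order so far=[3, 5, 6]
  pop 4: indeg[1]->0; indeg[2]->0 | ready=[1, 2] | order so far=[3, 5, 6, 4]
  pop 1: no out-edges | ready=[2] | order so far=[3, 5, 6, 4, 1]
  pop 2: indeg[0]->0 | ready=[0] | order so far=[3, 5, 6, 4, 1, 2]
  pop 0: no out-edges | ready=[] | order so far=[3, 5, 6, 4, 1, 2, 0]
  Result: [3, 5, 6, 4, 1, 2, 0]

Answer: [3, 5, 6, 4, 1, 2, 0]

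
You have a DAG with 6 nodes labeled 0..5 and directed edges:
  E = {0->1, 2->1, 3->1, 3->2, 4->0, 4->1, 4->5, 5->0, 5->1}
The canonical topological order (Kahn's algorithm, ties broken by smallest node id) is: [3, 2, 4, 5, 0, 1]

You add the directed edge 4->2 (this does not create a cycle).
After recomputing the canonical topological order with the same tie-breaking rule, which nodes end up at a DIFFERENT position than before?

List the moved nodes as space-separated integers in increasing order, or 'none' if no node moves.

Old toposort: [3, 2, 4, 5, 0, 1]
Added edge 4->2
Recompute Kahn (smallest-id tiebreak):
  initial in-degrees: [2, 5, 2, 0, 0, 1]
  ready (indeg=0): [3, 4]
  pop 3: indeg[1]->4; indeg[2]->1 | ready=[4] | order so far=[3]
  pop 4: indeg[0]->1; indeg[1]->3; indeg[2]->0; indeg[5]->0 | ready=[2, 5] | order so far=[3, 4]
  pop 2: indeg[1]->2 | ready=[5] | order so far=[3, 4, 2]
  pop 5: indeg[0]->0; indeg[1]->1 | ready=[0] | order so far=[3, 4, 2, 5]
  pop 0: indeg[1]->0 | ready=[1] | order so far=[3, 4, 2, 5, 0]
  pop 1: no out-edges | ready=[] | order so far=[3, 4, 2, 5, 0, 1]
New canonical toposort: [3, 4, 2, 5, 0, 1]
Compare positions:
  Node 0: index 4 -> 4 (same)
  Node 1: index 5 -> 5 (same)
  Node 2: index 1 -> 2 (moved)
  Node 3: index 0 -> 0 (same)
  Node 4: index 2 -> 1 (moved)
  Node 5: index 3 -> 3 (same)
Nodes that changed position: 2 4

Answer: 2 4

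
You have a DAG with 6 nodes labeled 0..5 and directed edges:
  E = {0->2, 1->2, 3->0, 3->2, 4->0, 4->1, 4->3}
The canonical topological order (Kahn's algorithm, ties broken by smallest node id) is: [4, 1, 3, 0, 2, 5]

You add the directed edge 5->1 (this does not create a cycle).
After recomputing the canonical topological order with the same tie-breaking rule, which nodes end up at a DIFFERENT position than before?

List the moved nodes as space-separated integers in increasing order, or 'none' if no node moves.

Answer: 0 1 2 3 5

Derivation:
Old toposort: [4, 1, 3, 0, 2, 5]
Added edge 5->1
Recompute Kahn (smallest-id tiebreak):
  initial in-degrees: [2, 2, 3, 1, 0, 0]
  ready (indeg=0): [4, 5]
  pop 4: indeg[0]->1; indeg[1]->1; indeg[3]->0 | ready=[3, 5] | order so far=[4]
  pop 3: indeg[0]->0; indeg[2]->2 | ready=[0, 5] | order so far=[4, 3]
  pop 0: indeg[2]->1 | ready=[5] | order so far=[4, 3, 0]
  pop 5: indeg[1]->0 | ready=[1] | order so far=[4, 3, 0, 5]
  pop 1: indeg[2]->0 | ready=[2] | order so far=[4, 3, 0, 5, 1]
  pop 2: no out-edges | ready=[] | order so far=[4, 3, 0, 5, 1, 2]
New canonical toposort: [4, 3, 0, 5, 1, 2]
Compare positions:
  Node 0: index 3 -> 2 (moved)
  Node 1: index 1 -> 4 (moved)
  Node 2: index 4 -> 5 (moved)
  Node 3: index 2 -> 1 (moved)
  Node 4: index 0 -> 0 (same)
  Node 5: index 5 -> 3 (moved)
Nodes that changed position: 0 1 2 3 5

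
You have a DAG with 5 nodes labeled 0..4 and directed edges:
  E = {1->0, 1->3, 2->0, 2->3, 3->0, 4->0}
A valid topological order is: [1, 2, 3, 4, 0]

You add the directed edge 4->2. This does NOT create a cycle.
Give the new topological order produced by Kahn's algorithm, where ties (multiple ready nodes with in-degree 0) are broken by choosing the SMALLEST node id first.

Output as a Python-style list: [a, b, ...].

Old toposort: [1, 2, 3, 4, 0]
Added edge: 4->2
Position of 4 (3) > position of 2 (1). Must reorder: 4 must now come before 2.
Run Kahn's algorithm (break ties by smallest node id):
  initial in-degrees: [4, 0, 1, 2, 0]
  ready (indeg=0): [1, 4]
  pop 1: indeg[0]->3; indeg[3]->1 | ready=[4] | order so far=[1]
  pop 4: indeg[0]->2; indeg[2]->0 | ready=[2] | order so far=[1, 4]
  pop 2: indeg[0]->1; indeg[3]->0 | ready=[3] | order so far=[1, 4, 2]
  pop 3: indeg[0]->0 | ready=[0] | order so far=[1, 4, 2, 3]
  pop 0: no out-edges | ready=[] | order so far=[1, 4, 2, 3, 0]
  Result: [1, 4, 2, 3, 0]

Answer: [1, 4, 2, 3, 0]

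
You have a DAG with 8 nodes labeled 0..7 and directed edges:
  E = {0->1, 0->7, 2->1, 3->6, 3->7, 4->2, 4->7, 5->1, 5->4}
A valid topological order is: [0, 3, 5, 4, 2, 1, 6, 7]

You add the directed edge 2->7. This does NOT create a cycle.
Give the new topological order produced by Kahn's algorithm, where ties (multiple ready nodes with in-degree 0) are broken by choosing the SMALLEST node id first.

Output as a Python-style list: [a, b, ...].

Answer: [0, 3, 5, 4, 2, 1, 6, 7]

Derivation:
Old toposort: [0, 3, 5, 4, 2, 1, 6, 7]
Added edge: 2->7
Position of 2 (4) < position of 7 (7). Old order still valid.
Run Kahn's algorithm (break ties by smallest node id):
  initial in-degrees: [0, 3, 1, 0, 1, 0, 1, 4]
  ready (indeg=0): [0, 3, 5]
  pop 0: indeg[1]->2; indeg[7]->3 | ready=[3, 5] | order so far=[0]
  pop 3: indeg[6]->0; indeg[7]->2 | ready=[5, 6] | order so far=[0, 3]
  pop 5: indeg[1]->1; indeg[4]->0 | ready=[4, 6] | order so far=[0, 3, 5]
  pop 4: indeg[2]->0; indeg[7]->1 | ready=[2, 6] | order so far=[0, 3, 5, 4]
  pop 2: indeg[1]->0; indeg[7]->0 | ready=[1, 6, 7] | order so far=[0, 3, 5, 4, 2]
  pop 1: no out-edges | ready=[6, 7] | order so far=[0, 3, 5, 4, 2, 1]
  pop 6: no out-edges | ready=[7] | order so far=[0, 3, 5, 4, 2, 1, 6]
  pop 7: no out-edges | ready=[] | order so far=[0, 3, 5, 4, 2, 1, 6, 7]
  Result: [0, 3, 5, 4, 2, 1, 6, 7]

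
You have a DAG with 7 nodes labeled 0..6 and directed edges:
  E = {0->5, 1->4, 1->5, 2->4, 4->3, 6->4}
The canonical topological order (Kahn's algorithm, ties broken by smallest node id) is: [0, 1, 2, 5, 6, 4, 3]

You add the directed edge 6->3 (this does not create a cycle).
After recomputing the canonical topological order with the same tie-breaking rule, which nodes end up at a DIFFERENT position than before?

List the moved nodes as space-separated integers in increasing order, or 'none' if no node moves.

Old toposort: [0, 1, 2, 5, 6, 4, 3]
Added edge 6->3
Recompute Kahn (smallest-id tiebreak):
  initial in-degrees: [0, 0, 0, 2, 3, 2, 0]
  ready (indeg=0): [0, 1, 2, 6]
  pop 0: indeg[5]->1 | ready=[1, 2, 6] | order so far=[0]
  pop 1: indeg[4]->2; indeg[5]->0 | ready=[2, 5, 6] | order so far=[0, 1]
  pop 2: indeg[4]->1 | ready=[5, 6] | order so far=[0, 1, 2]
  pop 5: no out-edges | ready=[6] | order so far=[0, 1, 2, 5]
  pop 6: indeg[3]->1; indeg[4]->0 | ready=[4] | order so far=[0, 1, 2, 5, 6]
  pop 4: indeg[3]->0 | ready=[3] | order so far=[0, 1, 2, 5, 6, 4]
  pop 3: no out-edges | ready=[] | order so far=[0, 1, 2, 5, 6, 4, 3]
New canonical toposort: [0, 1, 2, 5, 6, 4, 3]
Compare positions:
  Node 0: index 0 -> 0 (same)
  Node 1: index 1 -> 1 (same)
  Node 2: index 2 -> 2 (same)
  Node 3: index 6 -> 6 (same)
  Node 4: index 5 -> 5 (same)
  Node 5: index 3 -> 3 (same)
  Node 6: index 4 -> 4 (same)
Nodes that changed position: none

Answer: none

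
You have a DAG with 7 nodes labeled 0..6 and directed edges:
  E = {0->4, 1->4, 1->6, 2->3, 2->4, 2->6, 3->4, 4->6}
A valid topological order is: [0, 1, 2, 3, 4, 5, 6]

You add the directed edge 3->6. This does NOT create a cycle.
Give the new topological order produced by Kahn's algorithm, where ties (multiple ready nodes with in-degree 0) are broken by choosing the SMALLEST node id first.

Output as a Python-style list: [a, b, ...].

Answer: [0, 1, 2, 3, 4, 5, 6]

Derivation:
Old toposort: [0, 1, 2, 3, 4, 5, 6]
Added edge: 3->6
Position of 3 (3) < position of 6 (6). Old order still valid.
Run Kahn's algorithm (break ties by smallest node id):
  initial in-degrees: [0, 0, 0, 1, 4, 0, 4]
  ready (indeg=0): [0, 1, 2, 5]
  pop 0: indeg[4]->3 | ready=[1, 2, 5] | order so far=[0]
  pop 1: indeg[4]->2; indeg[6]->3 | ready=[2, 5] | order so far=[0, 1]
  pop 2: indeg[3]->0; indeg[4]->1; indeg[6]->2 | ready=[3, 5] | order so far=[0, 1, 2]
  pop 3: indeg[4]->0; indeg[6]->1 | ready=[4, 5] | order so far=[0, 1, 2, 3]
  pop 4: indeg[6]->0 | ready=[5, 6] | order so far=[0, 1, 2, 3, 4]
  pop 5: no out-edges | ready=[6] | order so far=[0, 1, 2, 3, 4, 5]
  pop 6: no out-edges | ready=[] | order so far=[0, 1, 2, 3, 4, 5, 6]
  Result: [0, 1, 2, 3, 4, 5, 6]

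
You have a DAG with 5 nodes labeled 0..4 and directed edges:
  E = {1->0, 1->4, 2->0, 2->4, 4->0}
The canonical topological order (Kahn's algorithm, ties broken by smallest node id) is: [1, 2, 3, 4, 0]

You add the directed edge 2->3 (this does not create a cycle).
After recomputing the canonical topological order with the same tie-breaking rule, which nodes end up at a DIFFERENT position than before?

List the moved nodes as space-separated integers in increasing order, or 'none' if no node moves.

Answer: none

Derivation:
Old toposort: [1, 2, 3, 4, 0]
Added edge 2->3
Recompute Kahn (smallest-id tiebreak):
  initial in-degrees: [3, 0, 0, 1, 2]
  ready (indeg=0): [1, 2]
  pop 1: indeg[0]->2; indeg[4]->1 | ready=[2] | order so far=[1]
  pop 2: indeg[0]->1; indeg[3]->0; indeg[4]->0 | ready=[3, 4] | order so far=[1, 2]
  pop 3: no out-edges | ready=[4] | order so far=[1, 2, 3]
  pop 4: indeg[0]->0 | ready=[0] | order so far=[1, 2, 3, 4]
  pop 0: no out-edges | ready=[] | order so far=[1, 2, 3, 4, 0]
New canonical toposort: [1, 2, 3, 4, 0]
Compare positions:
  Node 0: index 4 -> 4 (same)
  Node 1: index 0 -> 0 (same)
  Node 2: index 1 -> 1 (same)
  Node 3: index 2 -> 2 (same)
  Node 4: index 3 -> 3 (same)
Nodes that changed position: none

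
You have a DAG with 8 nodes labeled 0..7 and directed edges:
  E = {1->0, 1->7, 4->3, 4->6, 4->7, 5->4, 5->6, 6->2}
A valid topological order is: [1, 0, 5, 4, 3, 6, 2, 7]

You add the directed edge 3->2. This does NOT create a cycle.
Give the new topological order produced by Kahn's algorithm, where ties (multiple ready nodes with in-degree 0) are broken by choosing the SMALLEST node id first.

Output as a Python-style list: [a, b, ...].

Answer: [1, 0, 5, 4, 3, 6, 2, 7]

Derivation:
Old toposort: [1, 0, 5, 4, 3, 6, 2, 7]
Added edge: 3->2
Position of 3 (4) < position of 2 (6). Old order still valid.
Run Kahn's algorithm (break ties by smallest node id):
  initial in-degrees: [1, 0, 2, 1, 1, 0, 2, 2]
  ready (indeg=0): [1, 5]
  pop 1: indeg[0]->0; indeg[7]->1 | ready=[0, 5] | order so far=[1]
  pop 0: no out-edges | ready=[5] | order so far=[1, 0]
  pop 5: indeg[4]->0; indeg[6]->1 | ready=[4] | order so far=[1, 0, 5]
  pop 4: indeg[3]->0; indeg[6]->0; indeg[7]->0 | ready=[3, 6, 7] | order so far=[1, 0, 5, 4]
  pop 3: indeg[2]->1 | ready=[6, 7] | order so far=[1, 0, 5, 4, 3]
  pop 6: indeg[2]->0 | ready=[2, 7] | order so far=[1, 0, 5, 4, 3, 6]
  pop 2: no out-edges | ready=[7] | order so far=[1, 0, 5, 4, 3, 6, 2]
  pop 7: no out-edges | ready=[] | order so far=[1, 0, 5, 4, 3, 6, 2, 7]
  Result: [1, 0, 5, 4, 3, 6, 2, 7]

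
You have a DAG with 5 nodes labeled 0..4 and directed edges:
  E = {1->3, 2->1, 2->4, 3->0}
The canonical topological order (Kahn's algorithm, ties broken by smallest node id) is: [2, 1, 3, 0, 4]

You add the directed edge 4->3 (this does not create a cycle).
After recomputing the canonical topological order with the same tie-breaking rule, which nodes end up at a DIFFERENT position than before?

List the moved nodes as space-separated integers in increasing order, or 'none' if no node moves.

Old toposort: [2, 1, 3, 0, 4]
Added edge 4->3
Recompute Kahn (smallest-id tiebreak):
  initial in-degrees: [1, 1, 0, 2, 1]
  ready (indeg=0): [2]
  pop 2: indeg[1]->0; indeg[4]->0 | ready=[1, 4] | order so far=[2]
  pop 1: indeg[3]->1 | ready=[4] | order so far=[2, 1]
  pop 4: indeg[3]->0 | ready=[3] | order so far=[2, 1, 4]
  pop 3: indeg[0]->0 | ready=[0] | order so far=[2, 1, 4, 3]
  pop 0: no out-edges | ready=[] | order so far=[2, 1, 4, 3, 0]
New canonical toposort: [2, 1, 4, 3, 0]
Compare positions:
  Node 0: index 3 -> 4 (moved)
  Node 1: index 1 -> 1 (same)
  Node 2: index 0 -> 0 (same)
  Node 3: index 2 -> 3 (moved)
  Node 4: index 4 -> 2 (moved)
Nodes that changed position: 0 3 4

Answer: 0 3 4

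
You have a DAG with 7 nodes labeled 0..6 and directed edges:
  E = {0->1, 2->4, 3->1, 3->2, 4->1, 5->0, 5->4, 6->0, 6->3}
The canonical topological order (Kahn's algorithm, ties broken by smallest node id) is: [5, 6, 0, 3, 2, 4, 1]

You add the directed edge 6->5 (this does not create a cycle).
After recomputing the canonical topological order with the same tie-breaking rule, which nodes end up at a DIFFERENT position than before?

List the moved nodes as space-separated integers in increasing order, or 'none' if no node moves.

Old toposort: [5, 6, 0, 3, 2, 4, 1]
Added edge 6->5
Recompute Kahn (smallest-id tiebreak):
  initial in-degrees: [2, 3, 1, 1, 2, 1, 0]
  ready (indeg=0): [6]
  pop 6: indeg[0]->1; indeg[3]->0; indeg[5]->0 | ready=[3, 5] | order so far=[6]
  pop 3: indeg[1]->2; indeg[2]->0 | ready=[2, 5] | order so far=[6, 3]
  pop 2: indeg[4]->1 | ready=[5] | order so far=[6, 3, 2]
  pop 5: indeg[0]->0; indeg[4]->0 | ready=[0, 4] | order so far=[6, 3, 2, 5]
  pop 0: indeg[1]->1 | ready=[4] | order so far=[6, 3, 2, 5, 0]
  pop 4: indeg[1]->0 | ready=[1] | order so far=[6, 3, 2, 5, 0, 4]
  pop 1: no out-edges | ready=[] | order so far=[6, 3, 2, 5, 0, 4, 1]
New canonical toposort: [6, 3, 2, 5, 0, 4, 1]
Compare positions:
  Node 0: index 2 -> 4 (moved)
  Node 1: index 6 -> 6 (same)
  Node 2: index 4 -> 2 (moved)
  Node 3: index 3 -> 1 (moved)
  Node 4: index 5 -> 5 (same)
  Node 5: index 0 -> 3 (moved)
  Node 6: index 1 -> 0 (moved)
Nodes that changed position: 0 2 3 5 6

Answer: 0 2 3 5 6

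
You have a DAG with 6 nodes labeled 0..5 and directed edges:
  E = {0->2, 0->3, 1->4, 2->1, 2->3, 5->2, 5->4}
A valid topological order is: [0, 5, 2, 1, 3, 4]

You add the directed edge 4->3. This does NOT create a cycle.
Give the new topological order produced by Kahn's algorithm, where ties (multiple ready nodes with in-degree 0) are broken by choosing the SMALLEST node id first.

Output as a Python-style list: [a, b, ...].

Old toposort: [0, 5, 2, 1, 3, 4]
Added edge: 4->3
Position of 4 (5) > position of 3 (4). Must reorder: 4 must now come before 3.
Run Kahn's algorithm (break ties by smallest node id):
  initial in-degrees: [0, 1, 2, 3, 2, 0]
  ready (indeg=0): [0, 5]
  pop 0: indeg[2]->1; indeg[3]->2 | ready=[5] | order so far=[0]
  pop 5: indeg[2]->0; indeg[4]->1 | ready=[2] | order so far=[0, 5]
  pop 2: indeg[1]->0; indeg[3]->1 | ready=[1] | order so far=[0, 5, 2]
  pop 1: indeg[4]->0 | ready=[4] | order so far=[0, 5, 2, 1]
  pop 4: indeg[3]->0 | ready=[3] | order so far=[0, 5, 2, 1, 4]
  pop 3: no out-edges | ready=[] | order so far=[0, 5, 2, 1, 4, 3]
  Result: [0, 5, 2, 1, 4, 3]

Answer: [0, 5, 2, 1, 4, 3]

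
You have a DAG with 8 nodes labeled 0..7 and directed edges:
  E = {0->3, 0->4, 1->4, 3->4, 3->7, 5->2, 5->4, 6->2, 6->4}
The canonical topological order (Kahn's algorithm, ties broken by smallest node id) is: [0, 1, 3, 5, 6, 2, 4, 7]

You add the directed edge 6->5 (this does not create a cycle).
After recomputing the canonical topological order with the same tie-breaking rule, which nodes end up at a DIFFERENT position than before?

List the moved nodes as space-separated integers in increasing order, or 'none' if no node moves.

Answer: 5 6

Derivation:
Old toposort: [0, 1, 3, 5, 6, 2, 4, 7]
Added edge 6->5
Recompute Kahn (smallest-id tiebreak):
  initial in-degrees: [0, 0, 2, 1, 5, 1, 0, 1]
  ready (indeg=0): [0, 1, 6]
  pop 0: indeg[3]->0; indeg[4]->4 | ready=[1, 3, 6] | order so far=[0]
  pop 1: indeg[4]->3 | ready=[3, 6] | order so far=[0, 1]
  pop 3: indeg[4]->2; indeg[7]->0 | ready=[6, 7] | order so far=[0, 1, 3]
  pop 6: indeg[2]->1; indeg[4]->1; indeg[5]->0 | ready=[5, 7] | order so far=[0, 1, 3, 6]
  pop 5: indeg[2]->0; indeg[4]->0 | ready=[2, 4, 7] | order so far=[0, 1, 3, 6, 5]
  pop 2: no out-edges | ready=[4, 7] | order so far=[0, 1, 3, 6, 5, 2]
  pop 4: no out-edges | ready=[7] | order so far=[0, 1, 3, 6, 5, 2, 4]
  pop 7: no out-edges | ready=[] | order so far=[0, 1, 3, 6, 5, 2, 4, 7]
New canonical toposort: [0, 1, 3, 6, 5, 2, 4, 7]
Compare positions:
  Node 0: index 0 -> 0 (same)
  Node 1: index 1 -> 1 (same)
  Node 2: index 5 -> 5 (same)
  Node 3: index 2 -> 2 (same)
  Node 4: index 6 -> 6 (same)
  Node 5: index 3 -> 4 (moved)
  Node 6: index 4 -> 3 (moved)
  Node 7: index 7 -> 7 (same)
Nodes that changed position: 5 6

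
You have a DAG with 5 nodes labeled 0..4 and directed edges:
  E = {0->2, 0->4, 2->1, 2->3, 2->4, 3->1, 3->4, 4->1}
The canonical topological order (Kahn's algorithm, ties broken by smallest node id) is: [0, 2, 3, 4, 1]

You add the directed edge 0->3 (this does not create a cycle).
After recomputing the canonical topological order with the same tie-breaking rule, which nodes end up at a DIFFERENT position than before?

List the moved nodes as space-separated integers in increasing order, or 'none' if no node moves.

Answer: none

Derivation:
Old toposort: [0, 2, 3, 4, 1]
Added edge 0->3
Recompute Kahn (smallest-id tiebreak):
  initial in-degrees: [0, 3, 1, 2, 3]
  ready (indeg=0): [0]
  pop 0: indeg[2]->0; indeg[3]->1; indeg[4]->2 | ready=[2] | order so far=[0]
  pop 2: indeg[1]->2; indeg[3]->0; indeg[4]->1 | ready=[3] | order so far=[0, 2]
  pop 3: indeg[1]->1; indeg[4]->0 | ready=[4] | order so far=[0, 2, 3]
  pop 4: indeg[1]->0 | ready=[1] | order so far=[0, 2, 3, 4]
  pop 1: no out-edges | ready=[] | order so far=[0, 2, 3, 4, 1]
New canonical toposort: [0, 2, 3, 4, 1]
Compare positions:
  Node 0: index 0 -> 0 (same)
  Node 1: index 4 -> 4 (same)
  Node 2: index 1 -> 1 (same)
  Node 3: index 2 -> 2 (same)
  Node 4: index 3 -> 3 (same)
Nodes that changed position: none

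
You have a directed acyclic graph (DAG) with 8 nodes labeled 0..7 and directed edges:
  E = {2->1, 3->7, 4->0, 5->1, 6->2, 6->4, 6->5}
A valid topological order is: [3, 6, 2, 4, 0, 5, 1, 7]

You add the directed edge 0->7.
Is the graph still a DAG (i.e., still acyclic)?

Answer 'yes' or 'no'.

Answer: yes

Derivation:
Given toposort: [3, 6, 2, 4, 0, 5, 1, 7]
Position of 0: index 4; position of 7: index 7
New edge 0->7: forward
Forward edge: respects the existing order. Still a DAG, same toposort still valid.
Still a DAG? yes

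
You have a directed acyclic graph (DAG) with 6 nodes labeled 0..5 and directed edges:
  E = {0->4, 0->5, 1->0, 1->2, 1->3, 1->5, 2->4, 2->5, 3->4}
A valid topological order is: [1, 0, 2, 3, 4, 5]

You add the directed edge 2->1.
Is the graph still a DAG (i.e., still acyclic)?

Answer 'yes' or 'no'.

Given toposort: [1, 0, 2, 3, 4, 5]
Position of 2: index 2; position of 1: index 0
New edge 2->1: backward (u after v in old order)
Backward edge: old toposort is now invalid. Check if this creates a cycle.
Does 1 already reach 2? Reachable from 1: [0, 1, 2, 3, 4, 5]. YES -> cycle!
Still a DAG? no

Answer: no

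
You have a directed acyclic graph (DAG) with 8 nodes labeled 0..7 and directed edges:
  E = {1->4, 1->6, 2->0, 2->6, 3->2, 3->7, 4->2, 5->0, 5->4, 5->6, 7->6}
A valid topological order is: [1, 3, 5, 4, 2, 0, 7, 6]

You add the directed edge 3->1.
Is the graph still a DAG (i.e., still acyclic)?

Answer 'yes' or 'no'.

Answer: yes

Derivation:
Given toposort: [1, 3, 5, 4, 2, 0, 7, 6]
Position of 3: index 1; position of 1: index 0
New edge 3->1: backward (u after v in old order)
Backward edge: old toposort is now invalid. Check if this creates a cycle.
Does 1 already reach 3? Reachable from 1: [0, 1, 2, 4, 6]. NO -> still a DAG (reorder needed).
Still a DAG? yes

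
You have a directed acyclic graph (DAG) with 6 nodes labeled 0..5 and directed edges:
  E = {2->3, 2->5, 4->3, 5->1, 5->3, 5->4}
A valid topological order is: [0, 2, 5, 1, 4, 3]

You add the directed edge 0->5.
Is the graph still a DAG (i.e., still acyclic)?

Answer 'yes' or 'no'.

Answer: yes

Derivation:
Given toposort: [0, 2, 5, 1, 4, 3]
Position of 0: index 0; position of 5: index 2
New edge 0->5: forward
Forward edge: respects the existing order. Still a DAG, same toposort still valid.
Still a DAG? yes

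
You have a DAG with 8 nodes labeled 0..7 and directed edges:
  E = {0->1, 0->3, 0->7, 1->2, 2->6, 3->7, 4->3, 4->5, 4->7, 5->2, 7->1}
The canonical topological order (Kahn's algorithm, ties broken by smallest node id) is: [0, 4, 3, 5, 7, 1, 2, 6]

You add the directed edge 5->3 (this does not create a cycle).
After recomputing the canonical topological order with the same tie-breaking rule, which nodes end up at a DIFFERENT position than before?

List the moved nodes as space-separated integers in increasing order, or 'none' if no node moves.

Answer: 3 5

Derivation:
Old toposort: [0, 4, 3, 5, 7, 1, 2, 6]
Added edge 5->3
Recompute Kahn (smallest-id tiebreak):
  initial in-degrees: [0, 2, 2, 3, 0, 1, 1, 3]
  ready (indeg=0): [0, 4]
  pop 0: indeg[1]->1; indeg[3]->2; indeg[7]->2 | ready=[4] | order so far=[0]
  pop 4: indeg[3]->1; indeg[5]->0; indeg[7]->1 | ready=[5] | order so far=[0, 4]
  pop 5: indeg[2]->1; indeg[3]->0 | ready=[3] | order so far=[0, 4, 5]
  pop 3: indeg[7]->0 | ready=[7] | order so far=[0, 4, 5, 3]
  pop 7: indeg[1]->0 | ready=[1] | order so far=[0, 4, 5, 3, 7]
  pop 1: indeg[2]->0 | ready=[2] | order so far=[0, 4, 5, 3, 7, 1]
  pop 2: indeg[6]->0 | ready=[6] | order so far=[0, 4, 5, 3, 7, 1, 2]
  pop 6: no out-edges | ready=[] | order so far=[0, 4, 5, 3, 7, 1, 2, 6]
New canonical toposort: [0, 4, 5, 3, 7, 1, 2, 6]
Compare positions:
  Node 0: index 0 -> 0 (same)
  Node 1: index 5 -> 5 (same)
  Node 2: index 6 -> 6 (same)
  Node 3: index 2 -> 3 (moved)
  Node 4: index 1 -> 1 (same)
  Node 5: index 3 -> 2 (moved)
  Node 6: index 7 -> 7 (same)
  Node 7: index 4 -> 4 (same)
Nodes that changed position: 3 5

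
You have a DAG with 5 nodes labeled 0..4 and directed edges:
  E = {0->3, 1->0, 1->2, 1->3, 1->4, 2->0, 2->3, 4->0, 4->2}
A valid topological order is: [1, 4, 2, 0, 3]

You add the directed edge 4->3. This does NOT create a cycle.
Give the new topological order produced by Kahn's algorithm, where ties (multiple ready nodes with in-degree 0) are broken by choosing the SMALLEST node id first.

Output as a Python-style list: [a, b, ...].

Answer: [1, 4, 2, 0, 3]

Derivation:
Old toposort: [1, 4, 2, 0, 3]
Added edge: 4->3
Position of 4 (1) < position of 3 (4). Old order still valid.
Run Kahn's algorithm (break ties by smallest node id):
  initial in-degrees: [3, 0, 2, 4, 1]
  ready (indeg=0): [1]
  pop 1: indeg[0]->2; indeg[2]->1; indeg[3]->3; indeg[4]->0 | ready=[4] | order so far=[1]
  pop 4: indeg[0]->1; indeg[2]->0; indeg[3]->2 | ready=[2] | order so far=[1, 4]
  pop 2: indeg[0]->0; indeg[3]->1 | ready=[0] | order so far=[1, 4, 2]
  pop 0: indeg[3]->0 | ready=[3] | order so far=[1, 4, 2, 0]
  pop 3: no out-edges | ready=[] | order so far=[1, 4, 2, 0, 3]
  Result: [1, 4, 2, 0, 3]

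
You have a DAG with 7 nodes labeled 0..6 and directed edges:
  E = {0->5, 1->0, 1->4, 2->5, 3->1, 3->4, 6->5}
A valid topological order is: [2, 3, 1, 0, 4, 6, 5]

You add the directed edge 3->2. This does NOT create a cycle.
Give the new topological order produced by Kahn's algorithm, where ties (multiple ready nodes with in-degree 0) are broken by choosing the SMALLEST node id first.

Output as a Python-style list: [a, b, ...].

Old toposort: [2, 3, 1, 0, 4, 6, 5]
Added edge: 3->2
Position of 3 (1) > position of 2 (0). Must reorder: 3 must now come before 2.
Run Kahn's algorithm (break ties by smallest node id):
  initial in-degrees: [1, 1, 1, 0, 2, 3, 0]
  ready (indeg=0): [3, 6]
  pop 3: indeg[1]->0; indeg[2]->0; indeg[4]->1 | ready=[1, 2, 6] | order so far=[3]
  pop 1: indeg[0]->0; indeg[4]->0 | ready=[0, 2, 4, 6] | order so far=[3, 1]
  pop 0: indeg[5]->2 | ready=[2, 4, 6] | order so far=[3, 1, 0]
  pop 2: indeg[5]->1 | ready=[4, 6] | order so far=[3, 1, 0, 2]
  pop 4: no out-edges | ready=[6] | order so far=[3, 1, 0, 2, 4]
  pop 6: indeg[5]->0 | ready=[5] | order so far=[3, 1, 0, 2, 4, 6]
  pop 5: no out-edges | ready=[] | order so far=[3, 1, 0, 2, 4, 6, 5]
  Result: [3, 1, 0, 2, 4, 6, 5]

Answer: [3, 1, 0, 2, 4, 6, 5]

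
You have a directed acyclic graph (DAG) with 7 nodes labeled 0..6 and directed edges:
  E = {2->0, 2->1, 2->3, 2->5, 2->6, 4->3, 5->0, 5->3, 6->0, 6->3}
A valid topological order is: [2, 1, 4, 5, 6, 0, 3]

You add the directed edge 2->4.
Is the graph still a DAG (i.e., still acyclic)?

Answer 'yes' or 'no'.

Given toposort: [2, 1, 4, 5, 6, 0, 3]
Position of 2: index 0; position of 4: index 2
New edge 2->4: forward
Forward edge: respects the existing order. Still a DAG, same toposort still valid.
Still a DAG? yes

Answer: yes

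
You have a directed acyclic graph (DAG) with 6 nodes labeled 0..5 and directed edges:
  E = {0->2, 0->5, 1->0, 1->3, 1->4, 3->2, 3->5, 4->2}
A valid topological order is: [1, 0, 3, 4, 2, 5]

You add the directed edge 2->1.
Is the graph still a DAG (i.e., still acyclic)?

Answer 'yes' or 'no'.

Given toposort: [1, 0, 3, 4, 2, 5]
Position of 2: index 4; position of 1: index 0
New edge 2->1: backward (u after v in old order)
Backward edge: old toposort is now invalid. Check if this creates a cycle.
Does 1 already reach 2? Reachable from 1: [0, 1, 2, 3, 4, 5]. YES -> cycle!
Still a DAG? no

Answer: no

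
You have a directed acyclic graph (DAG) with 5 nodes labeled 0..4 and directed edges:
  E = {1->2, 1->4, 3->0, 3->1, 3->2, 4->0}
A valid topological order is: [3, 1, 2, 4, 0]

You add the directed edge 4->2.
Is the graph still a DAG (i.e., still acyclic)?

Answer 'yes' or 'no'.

Given toposort: [3, 1, 2, 4, 0]
Position of 4: index 3; position of 2: index 2
New edge 4->2: backward (u after v in old order)
Backward edge: old toposort is now invalid. Check if this creates a cycle.
Does 2 already reach 4? Reachable from 2: [2]. NO -> still a DAG (reorder needed).
Still a DAG? yes

Answer: yes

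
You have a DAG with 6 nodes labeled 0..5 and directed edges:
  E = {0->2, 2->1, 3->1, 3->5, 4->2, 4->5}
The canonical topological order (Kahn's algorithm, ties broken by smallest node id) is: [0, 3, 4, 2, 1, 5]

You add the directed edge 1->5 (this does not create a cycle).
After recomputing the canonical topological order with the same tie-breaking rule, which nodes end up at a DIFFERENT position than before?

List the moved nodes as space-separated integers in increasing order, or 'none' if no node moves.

Old toposort: [0, 3, 4, 2, 1, 5]
Added edge 1->5
Recompute Kahn (smallest-id tiebreak):
  initial in-degrees: [0, 2, 2, 0, 0, 3]
  ready (indeg=0): [0, 3, 4]
  pop 0: indeg[2]->1 | ready=[3, 4] | order so far=[0]
  pop 3: indeg[1]->1; indeg[5]->2 | ready=[4] | order so far=[0, 3]
  pop 4: indeg[2]->0; indeg[5]->1 | ready=[2] | order so far=[0, 3, 4]
  pop 2: indeg[1]->0 | ready=[1] | order so far=[0, 3, 4, 2]
  pop 1: indeg[5]->0 | ready=[5] | order so far=[0, 3, 4, 2, 1]
  pop 5: no out-edges | ready=[] | order so far=[0, 3, 4, 2, 1, 5]
New canonical toposort: [0, 3, 4, 2, 1, 5]
Compare positions:
  Node 0: index 0 -> 0 (same)
  Node 1: index 4 -> 4 (same)
  Node 2: index 3 -> 3 (same)
  Node 3: index 1 -> 1 (same)
  Node 4: index 2 -> 2 (same)
  Node 5: index 5 -> 5 (same)
Nodes that changed position: none

Answer: none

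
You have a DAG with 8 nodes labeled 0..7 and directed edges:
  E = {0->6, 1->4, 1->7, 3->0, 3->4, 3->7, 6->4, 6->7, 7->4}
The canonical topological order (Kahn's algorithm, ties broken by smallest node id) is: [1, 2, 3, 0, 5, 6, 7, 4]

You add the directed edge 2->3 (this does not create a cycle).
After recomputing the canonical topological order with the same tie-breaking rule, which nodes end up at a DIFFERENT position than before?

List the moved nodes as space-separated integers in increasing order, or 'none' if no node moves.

Old toposort: [1, 2, 3, 0, 5, 6, 7, 4]
Added edge 2->3
Recompute Kahn (smallest-id tiebreak):
  initial in-degrees: [1, 0, 0, 1, 4, 0, 1, 3]
  ready (indeg=0): [1, 2, 5]
  pop 1: indeg[4]->3; indeg[7]->2 | ready=[2, 5] | order so far=[1]
  pop 2: indeg[3]->0 | ready=[3, 5] | order so far=[1, 2]
  pop 3: indeg[0]->0; indeg[4]->2; indeg[7]->1 | ready=[0, 5] | order so far=[1, 2, 3]
  pop 0: indeg[6]->0 | ready=[5, 6] | order so far=[1, 2, 3, 0]
  pop 5: no out-edges | ready=[6] | order so far=[1, 2, 3, 0, 5]
  pop 6: indeg[4]->1; indeg[7]->0 | ready=[7] | order so far=[1, 2, 3, 0, 5, 6]
  pop 7: indeg[4]->0 | ready=[4] | order so far=[1, 2, 3, 0, 5, 6, 7]
  pop 4: no out-edges | ready=[] | order so far=[1, 2, 3, 0, 5, 6, 7, 4]
New canonical toposort: [1, 2, 3, 0, 5, 6, 7, 4]
Compare positions:
  Node 0: index 3 -> 3 (same)
  Node 1: index 0 -> 0 (same)
  Node 2: index 1 -> 1 (same)
  Node 3: index 2 -> 2 (same)
  Node 4: index 7 -> 7 (same)
  Node 5: index 4 -> 4 (same)
  Node 6: index 5 -> 5 (same)
  Node 7: index 6 -> 6 (same)
Nodes that changed position: none

Answer: none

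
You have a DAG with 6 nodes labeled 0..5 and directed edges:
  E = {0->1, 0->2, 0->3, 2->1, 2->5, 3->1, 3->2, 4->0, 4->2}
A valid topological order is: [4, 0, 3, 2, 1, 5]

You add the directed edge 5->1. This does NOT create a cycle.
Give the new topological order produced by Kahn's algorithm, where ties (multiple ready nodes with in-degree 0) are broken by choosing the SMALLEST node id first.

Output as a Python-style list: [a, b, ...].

Old toposort: [4, 0, 3, 2, 1, 5]
Added edge: 5->1
Position of 5 (5) > position of 1 (4). Must reorder: 5 must now come before 1.
Run Kahn's algorithm (break ties by smallest node id):
  initial in-degrees: [1, 4, 3, 1, 0, 1]
  ready (indeg=0): [4]
  pop 4: indeg[0]->0; indeg[2]->2 | ready=[0] | order so far=[4]
  pop 0: indeg[1]->3; indeg[2]->1; indeg[3]->0 | ready=[3] | order so far=[4, 0]
  pop 3: indeg[1]->2; indeg[2]->0 | ready=[2] | order so far=[4, 0, 3]
  pop 2: indeg[1]->1; indeg[5]->0 | ready=[5] | order so far=[4, 0, 3, 2]
  pop 5: indeg[1]->0 | ready=[1] | order so far=[4, 0, 3, 2, 5]
  pop 1: no out-edges | ready=[] | order so far=[4, 0, 3, 2, 5, 1]
  Result: [4, 0, 3, 2, 5, 1]

Answer: [4, 0, 3, 2, 5, 1]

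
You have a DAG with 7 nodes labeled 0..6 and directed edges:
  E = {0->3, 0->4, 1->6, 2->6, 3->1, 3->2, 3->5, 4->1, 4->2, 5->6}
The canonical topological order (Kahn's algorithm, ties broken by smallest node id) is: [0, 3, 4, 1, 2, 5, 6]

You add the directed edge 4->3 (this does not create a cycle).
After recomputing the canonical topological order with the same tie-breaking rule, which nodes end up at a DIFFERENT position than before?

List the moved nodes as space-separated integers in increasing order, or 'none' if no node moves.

Old toposort: [0, 3, 4, 1, 2, 5, 6]
Added edge 4->3
Recompute Kahn (smallest-id tiebreak):
  initial in-degrees: [0, 2, 2, 2, 1, 1, 3]
  ready (indeg=0): [0]
  pop 0: indeg[3]->1; indeg[4]->0 | ready=[4] | order so far=[0]
  pop 4: indeg[1]->1; indeg[2]->1; indeg[3]->0 | ready=[3] | order so far=[0, 4]
  pop 3: indeg[1]->0; indeg[2]->0; indeg[5]->0 | ready=[1, 2, 5] | order so far=[0, 4, 3]
  pop 1: indeg[6]->2 | ready=[2, 5] | order so far=[0, 4, 3, 1]
  pop 2: indeg[6]->1 | ready=[5] | order so far=[0, 4, 3, 1, 2]
  pop 5: indeg[6]->0 | ready=[6] | order so far=[0, 4, 3, 1, 2, 5]
  pop 6: no out-edges | ready=[] | order so far=[0, 4, 3, 1, 2, 5, 6]
New canonical toposort: [0, 4, 3, 1, 2, 5, 6]
Compare positions:
  Node 0: index 0 -> 0 (same)
  Node 1: index 3 -> 3 (same)
  Node 2: index 4 -> 4 (same)
  Node 3: index 1 -> 2 (moved)
  Node 4: index 2 -> 1 (moved)
  Node 5: index 5 -> 5 (same)
  Node 6: index 6 -> 6 (same)
Nodes that changed position: 3 4

Answer: 3 4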